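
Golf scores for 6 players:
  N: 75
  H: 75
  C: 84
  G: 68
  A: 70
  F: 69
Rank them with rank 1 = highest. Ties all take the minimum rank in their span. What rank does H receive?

Sorted (descending): 84, 75, 75, 70, 69, 68
The 2 values of 75 occupy positions 2–3 → each gets rank 2.
H has value 75 → rank 2.

2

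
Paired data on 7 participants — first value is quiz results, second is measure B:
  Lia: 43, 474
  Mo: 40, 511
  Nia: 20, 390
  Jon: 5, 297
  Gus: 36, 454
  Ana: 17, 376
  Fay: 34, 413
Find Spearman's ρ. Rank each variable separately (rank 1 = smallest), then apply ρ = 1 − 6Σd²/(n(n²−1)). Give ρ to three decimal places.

0.964

Ranks of variable 1: 7, 6, 3, 1, 5, 2, 4
Ranks of variable 2: 6, 7, 3, 1, 5, 2, 4
d = r₁ − r₂: 1, -1, 0, 0, 0, 0, 0
d²: 1, 1, 0, 0, 0, 0, 0; Σd² = 2
ρ = 1 − 6·2/(7·48) = 1 − 12/336 = 0.964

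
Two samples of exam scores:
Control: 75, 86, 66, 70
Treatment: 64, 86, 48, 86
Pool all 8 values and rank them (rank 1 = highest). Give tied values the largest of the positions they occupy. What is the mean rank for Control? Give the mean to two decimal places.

4.50

Sorted (descending): 86, 86, 86, 75, 70, 66, 64, 48
The 3 values of 86 occupy positions 1–3 → each gets rank 3.
Control values → pooled ranks: 75→4, 86→3, 66→6, 70→5
Mean rank = (4 + 3 + 6 + 5) / 4 = 4.50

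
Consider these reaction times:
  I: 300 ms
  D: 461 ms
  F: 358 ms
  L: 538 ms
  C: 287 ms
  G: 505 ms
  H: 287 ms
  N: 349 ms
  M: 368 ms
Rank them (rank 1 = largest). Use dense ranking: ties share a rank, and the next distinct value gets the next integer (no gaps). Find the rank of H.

Sorted (descending): 538, 505, 461, 368, 358, 349, 300, 287, 287
The 2 values of 287 share dense rank 8.
Remaining distinct values take the next consecutive integers.
H has value 287 ms → rank 8.

8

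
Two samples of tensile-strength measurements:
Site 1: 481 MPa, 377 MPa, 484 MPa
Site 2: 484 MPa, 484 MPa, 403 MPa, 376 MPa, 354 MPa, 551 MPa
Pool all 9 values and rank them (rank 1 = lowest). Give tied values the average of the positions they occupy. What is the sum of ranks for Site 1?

Sorted (ascending): 354, 376, 377, 403, 481, 484, 484, 484, 551
The 3 values of 484 occupy positions 6–8 → average rank 7.
Site 1 values → pooled ranks: 481→5, 377→3, 484→7
Rank sum = 5 + 3 + 7 = 15

15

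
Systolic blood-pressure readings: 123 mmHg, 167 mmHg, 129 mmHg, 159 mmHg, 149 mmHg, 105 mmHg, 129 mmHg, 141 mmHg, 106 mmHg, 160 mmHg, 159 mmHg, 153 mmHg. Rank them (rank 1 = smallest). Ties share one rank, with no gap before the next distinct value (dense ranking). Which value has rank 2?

106

Sorted (ascending): 105, 106, 123, 129, 129, 141, 149, 153, 159, 159, 160, 167
The 2 values of 129 share dense rank 4.
The 2 values of 159 share dense rank 8.
Remaining distinct values take the next consecutive integers.
Rank 2 → value 106.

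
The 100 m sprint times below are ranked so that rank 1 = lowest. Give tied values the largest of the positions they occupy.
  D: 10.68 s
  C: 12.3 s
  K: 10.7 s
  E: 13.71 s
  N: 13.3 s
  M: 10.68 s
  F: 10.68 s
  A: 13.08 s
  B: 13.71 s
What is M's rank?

Sorted (ascending): 10.68, 10.68, 10.68, 10.7, 12.3, 13.08, 13.3, 13.71, 13.71
The 3 values of 10.68 occupy positions 1–3 → each gets rank 3.
The 2 values of 13.71 occupy positions 8–9 → each gets rank 9.
M has value 10.68 s → rank 3.

3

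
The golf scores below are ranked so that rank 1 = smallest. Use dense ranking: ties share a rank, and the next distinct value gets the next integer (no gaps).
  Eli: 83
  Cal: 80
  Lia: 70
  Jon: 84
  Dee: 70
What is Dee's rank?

Sorted (ascending): 70, 70, 80, 83, 84
The 2 values of 70 share dense rank 1.
Remaining distinct values take the next consecutive integers.
Dee has value 70 → rank 1.

1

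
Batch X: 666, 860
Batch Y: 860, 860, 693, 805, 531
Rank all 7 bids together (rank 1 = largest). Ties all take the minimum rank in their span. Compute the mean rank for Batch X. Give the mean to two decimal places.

3.50

Sorted (descending): 860, 860, 860, 805, 693, 666, 531
The 3 values of 860 occupy positions 1–3 → each gets rank 1.
Batch X values → pooled ranks: 666→6, 860→1
Mean rank = (6 + 1) / 2 = 3.50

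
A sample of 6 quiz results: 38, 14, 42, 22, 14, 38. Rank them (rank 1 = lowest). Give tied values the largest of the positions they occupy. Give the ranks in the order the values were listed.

Sorted (ascending): 14, 14, 22, 38, 38, 42
The 2 values of 14 occupy positions 1–2 → each gets rank 2.
The 2 values of 38 occupy positions 4–5 → each gets rank 5.

5, 2, 6, 3, 2, 5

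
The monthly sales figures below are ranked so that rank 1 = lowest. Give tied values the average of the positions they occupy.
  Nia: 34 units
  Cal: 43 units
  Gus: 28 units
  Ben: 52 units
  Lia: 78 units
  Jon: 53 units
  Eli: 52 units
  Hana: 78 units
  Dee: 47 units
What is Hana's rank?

Sorted (ascending): 28, 34, 43, 47, 52, 52, 53, 78, 78
The 2 values of 52 occupy positions 5–6 → average rank (5+6)/2 = 5.5.
The 2 values of 78 occupy positions 8–9 → average rank (8+9)/2 = 8.5.
Hana has value 78 units → rank 8.5.

8.5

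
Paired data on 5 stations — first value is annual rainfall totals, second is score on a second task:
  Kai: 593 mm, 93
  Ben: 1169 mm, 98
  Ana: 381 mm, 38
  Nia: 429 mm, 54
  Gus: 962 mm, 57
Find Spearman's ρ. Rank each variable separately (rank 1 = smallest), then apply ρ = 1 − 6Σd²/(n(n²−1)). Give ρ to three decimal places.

0.900

Ranks of variable 1: 3, 5, 1, 2, 4
Ranks of variable 2: 4, 5, 1, 2, 3
d = r₁ − r₂: -1, 0, 0, 0, 1
d²: 1, 0, 0, 0, 1; Σd² = 2
ρ = 1 − 6·2/(5·24) = 1 − 12/120 = 0.900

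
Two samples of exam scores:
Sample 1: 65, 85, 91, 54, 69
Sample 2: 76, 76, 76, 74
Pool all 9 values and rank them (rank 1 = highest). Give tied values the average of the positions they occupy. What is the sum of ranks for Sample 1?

Sorted (descending): 91, 85, 76, 76, 76, 74, 69, 65, 54
The 3 values of 76 occupy positions 3–5 → average rank 4.
Sample 1 values → pooled ranks: 65→8, 85→2, 91→1, 54→9, 69→7
Rank sum = 8 + 2 + 1 + 9 + 7 = 27

27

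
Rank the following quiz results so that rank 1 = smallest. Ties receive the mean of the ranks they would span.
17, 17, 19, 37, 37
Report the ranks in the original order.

1.5, 1.5, 3, 4.5, 4.5

Sorted (ascending): 17, 17, 19, 37, 37
The 2 values of 17 occupy positions 1–2 → average rank (1+2)/2 = 1.5.
The 2 values of 37 occupy positions 4–5 → average rank (4+5)/2 = 4.5.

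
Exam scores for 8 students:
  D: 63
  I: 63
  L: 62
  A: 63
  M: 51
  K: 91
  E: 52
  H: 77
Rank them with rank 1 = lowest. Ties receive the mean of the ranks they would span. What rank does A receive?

Sorted (ascending): 51, 52, 62, 63, 63, 63, 77, 91
The 3 values of 63 occupy positions 4–6 → average rank 5.
A has value 63 → rank 5.

5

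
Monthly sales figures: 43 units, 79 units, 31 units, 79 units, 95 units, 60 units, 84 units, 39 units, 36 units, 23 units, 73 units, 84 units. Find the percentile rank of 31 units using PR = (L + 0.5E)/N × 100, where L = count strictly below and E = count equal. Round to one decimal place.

12.5

N = 12.
Strictly below 31: 1. Equal to 31: 1.
PR = (1 + 0.5·1)/12 × 100 = 12.5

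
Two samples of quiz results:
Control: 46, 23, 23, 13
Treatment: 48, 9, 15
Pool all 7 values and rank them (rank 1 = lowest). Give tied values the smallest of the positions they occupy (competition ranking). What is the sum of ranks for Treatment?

Sorted (ascending): 9, 13, 15, 23, 23, 46, 48
The 2 values of 23 occupy positions 4–5 → each gets rank 4.
Treatment values → pooled ranks: 48→7, 9→1, 15→3
Rank sum = 7 + 1 + 3 = 11

11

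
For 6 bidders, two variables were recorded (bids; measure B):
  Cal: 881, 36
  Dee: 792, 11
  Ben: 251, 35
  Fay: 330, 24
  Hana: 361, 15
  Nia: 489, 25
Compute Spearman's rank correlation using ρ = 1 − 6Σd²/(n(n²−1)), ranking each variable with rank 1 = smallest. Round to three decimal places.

0.029

Ranks of variable 1: 6, 5, 1, 2, 3, 4
Ranks of variable 2: 6, 1, 5, 3, 2, 4
d = r₁ − r₂: 0, 4, -4, -1, 1, 0
d²: 0, 16, 16, 1, 1, 0; Σd² = 34
ρ = 1 − 6·34/(6·35) = 1 − 204/210 = 0.029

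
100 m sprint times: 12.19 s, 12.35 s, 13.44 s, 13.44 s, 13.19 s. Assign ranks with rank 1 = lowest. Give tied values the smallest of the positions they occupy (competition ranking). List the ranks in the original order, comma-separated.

1, 2, 4, 4, 3

Sorted (ascending): 12.19, 12.35, 13.19, 13.44, 13.44
The 2 values of 13.44 occupy positions 4–5 → each gets rank 4.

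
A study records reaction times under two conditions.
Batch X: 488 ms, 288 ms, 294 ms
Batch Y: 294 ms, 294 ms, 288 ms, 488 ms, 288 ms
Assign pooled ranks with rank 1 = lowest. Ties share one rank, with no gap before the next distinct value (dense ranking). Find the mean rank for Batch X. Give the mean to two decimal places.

Sorted (ascending): 288, 288, 288, 294, 294, 294, 488, 488
The 3 values of 288 share dense rank 1.
The 3 values of 294 share dense rank 2.
The 2 values of 488 share dense rank 3.
Batch X values → pooled ranks: 488→3, 288→1, 294→2
Mean rank = (3 + 1 + 2) / 3 = 2.00

2.00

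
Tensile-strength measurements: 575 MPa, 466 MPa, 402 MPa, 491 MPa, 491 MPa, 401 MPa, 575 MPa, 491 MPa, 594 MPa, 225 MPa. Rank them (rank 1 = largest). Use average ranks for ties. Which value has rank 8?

402

Sorted (descending): 594, 575, 575, 491, 491, 491, 466, 402, 401, 225
The 2 values of 575 occupy positions 2–3 → average rank (2+3)/2 = 2.5.
The 3 values of 491 occupy positions 4–6 → average rank 5.
Rank 8 → value 402.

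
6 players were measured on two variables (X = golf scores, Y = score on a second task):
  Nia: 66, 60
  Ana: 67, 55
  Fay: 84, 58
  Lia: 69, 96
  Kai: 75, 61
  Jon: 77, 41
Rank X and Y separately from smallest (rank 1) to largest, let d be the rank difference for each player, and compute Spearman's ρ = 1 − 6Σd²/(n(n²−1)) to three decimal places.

Ranks of variable 1: 1, 2, 6, 3, 4, 5
Ranks of variable 2: 4, 2, 3, 6, 5, 1
d = r₁ − r₂: -3, 0, 3, -3, -1, 4
d²: 9, 0, 9, 9, 1, 16; Σd² = 44
ρ = 1 − 6·44/(6·35) = 1 − 264/210 = -0.257

-0.257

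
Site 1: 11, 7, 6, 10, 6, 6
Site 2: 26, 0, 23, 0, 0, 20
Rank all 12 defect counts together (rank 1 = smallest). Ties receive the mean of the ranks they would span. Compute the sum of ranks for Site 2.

Sorted (ascending): 0, 0, 0, 6, 6, 6, 7, 10, 11, 20, 23, 26
The 3 values of 0 occupy positions 1–3 → average rank 2.
The 3 values of 6 occupy positions 4–6 → average rank 5.
Site 2 values → pooled ranks: 26→12, 0→2, 23→11, 0→2, 0→2, 20→10
Rank sum = 12 + 2 + 11 + 2 + 2 + 10 = 39

39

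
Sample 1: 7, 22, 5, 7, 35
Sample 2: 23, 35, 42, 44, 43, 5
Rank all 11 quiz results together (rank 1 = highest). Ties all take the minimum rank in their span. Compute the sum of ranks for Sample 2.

Sorted (descending): 44, 43, 42, 35, 35, 23, 22, 7, 7, 5, 5
The 2 values of 35 occupy positions 4–5 → each gets rank 4.
The 2 values of 7 occupy positions 8–9 → each gets rank 8.
The 2 values of 5 occupy positions 10–11 → each gets rank 10.
Sample 2 values → pooled ranks: 23→6, 35→4, 42→3, 44→1, 43→2, 5→10
Rank sum = 6 + 4 + 3 + 1 + 2 + 10 = 26

26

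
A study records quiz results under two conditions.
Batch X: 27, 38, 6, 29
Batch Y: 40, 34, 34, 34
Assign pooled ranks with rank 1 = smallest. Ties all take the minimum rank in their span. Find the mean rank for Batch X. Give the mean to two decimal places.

Sorted (ascending): 6, 27, 29, 34, 34, 34, 38, 40
The 3 values of 34 occupy positions 4–6 → each gets rank 4.
Batch X values → pooled ranks: 27→2, 38→7, 6→1, 29→3
Mean rank = (2 + 7 + 1 + 3) / 4 = 3.25

3.25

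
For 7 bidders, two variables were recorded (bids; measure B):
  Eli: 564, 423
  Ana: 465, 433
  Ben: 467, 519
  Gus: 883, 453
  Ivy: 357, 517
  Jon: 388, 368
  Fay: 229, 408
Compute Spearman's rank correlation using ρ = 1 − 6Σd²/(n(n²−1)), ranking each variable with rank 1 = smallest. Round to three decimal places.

0.321

Ranks of variable 1: 6, 4, 5, 7, 2, 3, 1
Ranks of variable 2: 3, 4, 7, 5, 6, 1, 2
d = r₁ − r₂: 3, 0, -2, 2, -4, 2, -1
d²: 9, 0, 4, 4, 16, 4, 1; Σd² = 38
ρ = 1 − 6·38/(7·48) = 1 − 228/336 = 0.321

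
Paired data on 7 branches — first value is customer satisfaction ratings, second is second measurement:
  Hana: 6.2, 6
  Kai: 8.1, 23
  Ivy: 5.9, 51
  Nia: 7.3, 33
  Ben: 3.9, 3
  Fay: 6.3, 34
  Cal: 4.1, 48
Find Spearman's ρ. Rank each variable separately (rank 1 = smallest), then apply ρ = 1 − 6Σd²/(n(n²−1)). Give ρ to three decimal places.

0.000

Ranks of variable 1: 4, 7, 3, 6, 1, 5, 2
Ranks of variable 2: 2, 3, 7, 4, 1, 5, 6
d = r₁ − r₂: 2, 4, -4, 2, 0, 0, -4
d²: 4, 16, 16, 4, 0, 0, 16; Σd² = 56
ρ = 1 − 6·56/(7·48) = 1 − 336/336 = 0.000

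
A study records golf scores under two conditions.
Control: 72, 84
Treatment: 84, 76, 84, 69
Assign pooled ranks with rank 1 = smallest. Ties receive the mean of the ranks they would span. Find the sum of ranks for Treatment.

14

Sorted (ascending): 69, 72, 76, 84, 84, 84
The 3 values of 84 occupy positions 4–6 → average rank 5.
Treatment values → pooled ranks: 84→5, 76→3, 84→5, 69→1
Rank sum = 5 + 3 + 5 + 1 = 14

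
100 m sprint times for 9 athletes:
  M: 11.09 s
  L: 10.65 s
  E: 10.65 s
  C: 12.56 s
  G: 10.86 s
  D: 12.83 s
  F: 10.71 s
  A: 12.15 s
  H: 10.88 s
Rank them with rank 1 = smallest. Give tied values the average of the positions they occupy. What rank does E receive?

1.5

Sorted (ascending): 10.65, 10.65, 10.71, 10.86, 10.88, 11.09, 12.15, 12.56, 12.83
The 2 values of 10.65 occupy positions 1–2 → average rank (1+2)/2 = 1.5.
E has value 10.65 s → rank 1.5.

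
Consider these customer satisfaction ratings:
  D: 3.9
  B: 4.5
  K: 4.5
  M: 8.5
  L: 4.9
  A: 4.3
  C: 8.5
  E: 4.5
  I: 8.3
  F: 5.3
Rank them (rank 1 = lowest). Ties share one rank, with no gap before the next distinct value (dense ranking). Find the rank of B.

Sorted (ascending): 3.9, 4.3, 4.5, 4.5, 4.5, 4.9, 5.3, 8.3, 8.5, 8.5
The 3 values of 4.5 share dense rank 3.
The 2 values of 8.5 share dense rank 7.
Remaining distinct values take the next consecutive integers.
B has value 4.5 → rank 3.

3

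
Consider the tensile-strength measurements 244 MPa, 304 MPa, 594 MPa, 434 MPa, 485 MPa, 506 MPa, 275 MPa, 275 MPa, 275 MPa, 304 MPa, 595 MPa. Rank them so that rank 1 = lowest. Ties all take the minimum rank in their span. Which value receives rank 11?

Sorted (ascending): 244, 275, 275, 275, 304, 304, 434, 485, 506, 594, 595
The 3 values of 275 occupy positions 2–4 → each gets rank 2.
The 2 values of 304 occupy positions 5–6 → each gets rank 5.
Rank 11 → value 595.

595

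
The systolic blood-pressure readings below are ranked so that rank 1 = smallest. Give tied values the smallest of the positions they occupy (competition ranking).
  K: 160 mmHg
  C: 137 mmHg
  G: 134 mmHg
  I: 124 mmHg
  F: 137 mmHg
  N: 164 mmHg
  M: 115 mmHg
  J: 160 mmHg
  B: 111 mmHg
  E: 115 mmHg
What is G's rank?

5

Sorted (ascending): 111, 115, 115, 124, 134, 137, 137, 160, 160, 164
The 2 values of 115 occupy positions 2–3 → each gets rank 2.
The 2 values of 137 occupy positions 6–7 → each gets rank 6.
The 2 values of 160 occupy positions 8–9 → each gets rank 8.
G has value 134 mmHg → rank 5.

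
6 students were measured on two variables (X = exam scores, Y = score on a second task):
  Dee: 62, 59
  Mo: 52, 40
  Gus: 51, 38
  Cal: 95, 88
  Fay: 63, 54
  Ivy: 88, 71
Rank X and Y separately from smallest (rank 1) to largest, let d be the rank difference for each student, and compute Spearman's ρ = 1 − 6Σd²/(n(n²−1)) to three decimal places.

0.943

Ranks of variable 1: 3, 2, 1, 6, 4, 5
Ranks of variable 2: 4, 2, 1, 6, 3, 5
d = r₁ − r₂: -1, 0, 0, 0, 1, 0
d²: 1, 0, 0, 0, 1, 0; Σd² = 2
ρ = 1 − 6·2/(6·35) = 1 − 12/210 = 0.943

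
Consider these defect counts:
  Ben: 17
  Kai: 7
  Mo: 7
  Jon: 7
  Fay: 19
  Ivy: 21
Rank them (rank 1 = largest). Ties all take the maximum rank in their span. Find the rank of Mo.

Sorted (descending): 21, 19, 17, 7, 7, 7
The 3 values of 7 occupy positions 4–6 → each gets rank 6.
Mo has value 7 → rank 6.

6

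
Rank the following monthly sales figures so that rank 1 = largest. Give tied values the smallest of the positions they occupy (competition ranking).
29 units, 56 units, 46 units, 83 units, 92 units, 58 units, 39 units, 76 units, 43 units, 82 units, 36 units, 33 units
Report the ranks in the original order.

12, 6, 7, 2, 1, 5, 9, 4, 8, 3, 10, 11

Sorted (descending): 92, 83, 82, 76, 58, 56, 46, 43, 39, 36, 33, 29
No ties — each value takes its position as its rank.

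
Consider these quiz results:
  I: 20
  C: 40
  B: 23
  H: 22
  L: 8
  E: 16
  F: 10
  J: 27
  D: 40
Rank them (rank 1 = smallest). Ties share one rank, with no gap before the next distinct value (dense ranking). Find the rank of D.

8

Sorted (ascending): 8, 10, 16, 20, 22, 23, 27, 40, 40
The 2 values of 40 share dense rank 8.
Remaining distinct values take the next consecutive integers.
D has value 40 → rank 8.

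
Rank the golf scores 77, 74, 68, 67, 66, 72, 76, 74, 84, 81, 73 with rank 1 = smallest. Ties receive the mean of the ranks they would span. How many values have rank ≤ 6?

5

Sorted (ascending): 66, 67, 68, 72, 73, 74, 74, 76, 77, 81, 84
The 2 values of 74 occupy positions 6–7 → average rank (6+7)/2 = 6.5.
Ranks ≤ 6: {1, 2, 3, 4, 5} → 5 values.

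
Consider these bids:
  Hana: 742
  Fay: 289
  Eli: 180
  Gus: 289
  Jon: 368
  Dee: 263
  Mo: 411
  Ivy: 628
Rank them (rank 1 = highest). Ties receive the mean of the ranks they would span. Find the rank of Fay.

Sorted (descending): 742, 628, 411, 368, 289, 289, 263, 180
The 2 values of 289 occupy positions 5–6 → average rank (5+6)/2 = 5.5.
Fay has value 289 → rank 5.5.

5.5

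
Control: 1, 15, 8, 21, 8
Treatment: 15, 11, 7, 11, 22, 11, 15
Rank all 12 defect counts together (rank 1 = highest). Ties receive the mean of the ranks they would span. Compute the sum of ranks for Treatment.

Sorted (descending): 22, 21, 15, 15, 15, 11, 11, 11, 8, 8, 7, 1
The 3 values of 15 occupy positions 3–5 → average rank 4.
The 3 values of 11 occupy positions 6–8 → average rank 7.
The 2 values of 8 occupy positions 9–10 → average rank (9+10)/2 = 9.5.
Treatment values → pooled ranks: 15→4, 11→7, 7→11, 11→7, 22→1, 11→7, 15→4
Rank sum = 4 + 7 + 11 + 7 + 1 + 7 + 4 = 41

41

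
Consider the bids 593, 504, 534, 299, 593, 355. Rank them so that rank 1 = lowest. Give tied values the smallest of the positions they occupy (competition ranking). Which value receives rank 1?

299

Sorted (ascending): 299, 355, 504, 534, 593, 593
The 2 values of 593 occupy positions 5–6 → each gets rank 5.
Rank 1 → value 299.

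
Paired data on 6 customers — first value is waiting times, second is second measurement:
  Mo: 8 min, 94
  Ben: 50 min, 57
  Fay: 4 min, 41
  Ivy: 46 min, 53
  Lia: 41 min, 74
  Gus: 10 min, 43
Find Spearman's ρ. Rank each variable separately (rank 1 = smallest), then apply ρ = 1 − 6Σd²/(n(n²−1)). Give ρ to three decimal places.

Ranks of variable 1: 2, 6, 1, 5, 4, 3
Ranks of variable 2: 6, 4, 1, 3, 5, 2
d = r₁ − r₂: -4, 2, 0, 2, -1, 1
d²: 16, 4, 0, 4, 1, 1; Σd² = 26
ρ = 1 − 6·26/(6·35) = 1 − 156/210 = 0.257

0.257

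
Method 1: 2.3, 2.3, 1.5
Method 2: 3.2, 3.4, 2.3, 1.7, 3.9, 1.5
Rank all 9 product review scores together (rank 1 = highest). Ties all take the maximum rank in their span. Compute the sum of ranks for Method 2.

Sorted (descending): 3.9, 3.4, 3.2, 2.3, 2.3, 2.3, 1.7, 1.5, 1.5
The 3 values of 2.3 occupy positions 4–6 → each gets rank 6.
The 2 values of 1.5 occupy positions 8–9 → each gets rank 9.
Method 2 values → pooled ranks: 3.2→3, 3.4→2, 2.3→6, 1.7→7, 3.9→1, 1.5→9
Rank sum = 3 + 2 + 6 + 7 + 1 + 9 = 28

28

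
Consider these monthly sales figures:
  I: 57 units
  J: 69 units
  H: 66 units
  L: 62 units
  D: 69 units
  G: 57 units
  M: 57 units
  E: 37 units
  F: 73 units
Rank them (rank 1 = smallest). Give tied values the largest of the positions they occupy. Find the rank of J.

8

Sorted (ascending): 37, 57, 57, 57, 62, 66, 69, 69, 73
The 3 values of 57 occupy positions 2–4 → each gets rank 4.
The 2 values of 69 occupy positions 7–8 → each gets rank 8.
J has value 69 units → rank 8.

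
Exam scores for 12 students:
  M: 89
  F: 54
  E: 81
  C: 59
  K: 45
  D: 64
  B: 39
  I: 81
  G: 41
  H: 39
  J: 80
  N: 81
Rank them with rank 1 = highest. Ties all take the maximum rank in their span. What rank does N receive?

4

Sorted (descending): 89, 81, 81, 81, 80, 64, 59, 54, 45, 41, 39, 39
The 3 values of 81 occupy positions 2–4 → each gets rank 4.
The 2 values of 39 occupy positions 11–12 → each gets rank 12.
N has value 81 → rank 4.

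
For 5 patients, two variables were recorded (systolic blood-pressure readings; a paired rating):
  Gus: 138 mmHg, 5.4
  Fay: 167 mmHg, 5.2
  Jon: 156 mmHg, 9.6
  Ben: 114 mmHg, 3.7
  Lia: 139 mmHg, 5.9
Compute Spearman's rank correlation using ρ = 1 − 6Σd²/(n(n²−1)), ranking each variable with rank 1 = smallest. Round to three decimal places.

0.400

Ranks of variable 1: 2, 5, 4, 1, 3
Ranks of variable 2: 3, 2, 5, 1, 4
d = r₁ − r₂: -1, 3, -1, 0, -1
d²: 1, 9, 1, 0, 1; Σd² = 12
ρ = 1 − 6·12/(5·24) = 1 − 72/120 = 0.400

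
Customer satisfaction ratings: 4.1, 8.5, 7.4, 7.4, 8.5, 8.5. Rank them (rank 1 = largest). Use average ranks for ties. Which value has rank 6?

Sorted (descending): 8.5, 8.5, 8.5, 7.4, 7.4, 4.1
The 3 values of 8.5 occupy positions 1–3 → average rank 2.
The 2 values of 7.4 occupy positions 4–5 → average rank (4+5)/2 = 4.5.
Rank 6 → value 4.1.

4.1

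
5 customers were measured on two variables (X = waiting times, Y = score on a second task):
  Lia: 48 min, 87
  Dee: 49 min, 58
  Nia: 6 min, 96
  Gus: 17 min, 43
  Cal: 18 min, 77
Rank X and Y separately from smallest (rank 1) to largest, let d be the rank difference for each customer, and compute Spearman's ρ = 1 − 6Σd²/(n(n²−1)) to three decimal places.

-0.300

Ranks of variable 1: 4, 5, 1, 2, 3
Ranks of variable 2: 4, 2, 5, 1, 3
d = r₁ − r₂: 0, 3, -4, 1, 0
d²: 0, 9, 16, 1, 0; Σd² = 26
ρ = 1 − 6·26/(5·24) = 1 − 156/120 = -0.300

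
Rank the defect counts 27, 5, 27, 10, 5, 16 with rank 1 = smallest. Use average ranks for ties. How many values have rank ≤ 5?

Sorted (ascending): 5, 5, 10, 16, 27, 27
The 2 values of 5 occupy positions 1–2 → average rank (1+2)/2 = 1.5.
The 2 values of 27 occupy positions 5–6 → average rank (5+6)/2 = 5.5.
Ranks ≤ 5: {1.5, 1.5, 3, 4} → 4 values.

4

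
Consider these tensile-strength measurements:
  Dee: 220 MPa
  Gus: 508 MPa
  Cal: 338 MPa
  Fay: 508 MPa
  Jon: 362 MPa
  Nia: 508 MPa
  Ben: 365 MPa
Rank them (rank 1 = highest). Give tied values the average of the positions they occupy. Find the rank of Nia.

Sorted (descending): 508, 508, 508, 365, 362, 338, 220
The 3 values of 508 occupy positions 1–3 → average rank 2.
Nia has value 508 MPa → rank 2.

2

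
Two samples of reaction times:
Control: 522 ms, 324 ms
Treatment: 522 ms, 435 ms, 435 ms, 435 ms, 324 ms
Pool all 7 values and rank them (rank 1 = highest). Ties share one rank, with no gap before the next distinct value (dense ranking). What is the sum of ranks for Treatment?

Sorted (descending): 522, 522, 435, 435, 435, 324, 324
The 2 values of 522 share dense rank 1.
The 3 values of 435 share dense rank 2.
The 2 values of 324 share dense rank 3.
Treatment values → pooled ranks: 522→1, 435→2, 435→2, 435→2, 324→3
Rank sum = 1 + 2 + 2 + 2 + 3 = 10

10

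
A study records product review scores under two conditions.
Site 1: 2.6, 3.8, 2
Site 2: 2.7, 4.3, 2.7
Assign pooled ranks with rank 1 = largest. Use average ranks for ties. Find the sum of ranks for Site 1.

Sorted (descending): 4.3, 3.8, 2.7, 2.7, 2.6, 2
The 2 values of 2.7 occupy positions 3–4 → average rank (3+4)/2 = 3.5.
Site 1 values → pooled ranks: 2.6→5, 3.8→2, 2→6
Rank sum = 5 + 2 + 6 = 13

13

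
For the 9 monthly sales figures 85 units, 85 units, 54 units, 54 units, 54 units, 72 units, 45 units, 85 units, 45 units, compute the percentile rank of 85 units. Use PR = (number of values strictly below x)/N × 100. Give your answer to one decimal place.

N = 9.
Strictly below 85: 6. Equal to 85: 3.
PR = 6/9 × 100 = 66.7

66.7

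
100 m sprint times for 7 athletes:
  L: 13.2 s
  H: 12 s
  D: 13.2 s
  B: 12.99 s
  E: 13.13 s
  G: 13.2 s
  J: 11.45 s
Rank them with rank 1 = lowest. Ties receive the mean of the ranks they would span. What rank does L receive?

6

Sorted (ascending): 11.45, 12, 12.99, 13.13, 13.2, 13.2, 13.2
The 3 values of 13.2 occupy positions 5–7 → average rank 6.
L has value 13.2 s → rank 6.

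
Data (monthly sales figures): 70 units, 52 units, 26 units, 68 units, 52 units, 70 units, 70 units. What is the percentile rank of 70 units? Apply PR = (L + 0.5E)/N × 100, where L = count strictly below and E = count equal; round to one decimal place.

N = 7.
Strictly below 70: 4. Equal to 70: 3.
PR = (4 + 0.5·3)/7 × 100 = 78.6

78.6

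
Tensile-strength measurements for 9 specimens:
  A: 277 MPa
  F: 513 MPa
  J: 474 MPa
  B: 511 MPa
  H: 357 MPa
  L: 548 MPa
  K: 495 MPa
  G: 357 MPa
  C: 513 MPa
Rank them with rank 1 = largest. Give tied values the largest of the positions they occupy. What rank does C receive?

3

Sorted (descending): 548, 513, 513, 511, 495, 474, 357, 357, 277
The 2 values of 513 occupy positions 2–3 → each gets rank 3.
The 2 values of 357 occupy positions 7–8 → each gets rank 8.
C has value 513 MPa → rank 3.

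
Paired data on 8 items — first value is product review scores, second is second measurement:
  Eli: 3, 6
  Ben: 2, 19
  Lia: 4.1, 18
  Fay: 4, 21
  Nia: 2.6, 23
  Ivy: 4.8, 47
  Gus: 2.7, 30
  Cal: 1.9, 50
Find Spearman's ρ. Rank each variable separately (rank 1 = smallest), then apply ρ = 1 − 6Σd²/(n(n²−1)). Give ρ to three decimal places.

-0.238

Ranks of variable 1: 5, 2, 7, 6, 3, 8, 4, 1
Ranks of variable 2: 1, 3, 2, 4, 5, 7, 6, 8
d = r₁ − r₂: 4, -1, 5, 2, -2, 1, -2, -7
d²: 16, 1, 25, 4, 4, 1, 4, 49; Σd² = 104
ρ = 1 − 6·104/(8·63) = 1 − 624/504 = -0.238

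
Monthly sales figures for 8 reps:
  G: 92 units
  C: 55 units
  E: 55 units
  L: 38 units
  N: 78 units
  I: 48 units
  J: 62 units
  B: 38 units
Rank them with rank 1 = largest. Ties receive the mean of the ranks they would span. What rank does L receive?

Sorted (descending): 92, 78, 62, 55, 55, 48, 38, 38
The 2 values of 55 occupy positions 4–5 → average rank (4+5)/2 = 4.5.
The 2 values of 38 occupy positions 7–8 → average rank (7+8)/2 = 7.5.
L has value 38 units → rank 7.5.

7.5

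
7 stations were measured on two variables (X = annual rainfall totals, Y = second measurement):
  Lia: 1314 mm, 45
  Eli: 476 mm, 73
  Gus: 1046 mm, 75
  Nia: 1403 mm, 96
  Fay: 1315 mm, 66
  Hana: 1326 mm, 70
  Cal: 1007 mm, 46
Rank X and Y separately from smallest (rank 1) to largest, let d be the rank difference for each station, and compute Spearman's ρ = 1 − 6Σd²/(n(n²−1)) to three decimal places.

Ranks of variable 1: 4, 1, 3, 7, 5, 6, 2
Ranks of variable 2: 1, 5, 6, 7, 3, 4, 2
d = r₁ − r₂: 3, -4, -3, 0, 2, 2, 0
d²: 9, 16, 9, 0, 4, 4, 0; Σd² = 42
ρ = 1 − 6·42/(7·48) = 1 − 252/336 = 0.250

0.250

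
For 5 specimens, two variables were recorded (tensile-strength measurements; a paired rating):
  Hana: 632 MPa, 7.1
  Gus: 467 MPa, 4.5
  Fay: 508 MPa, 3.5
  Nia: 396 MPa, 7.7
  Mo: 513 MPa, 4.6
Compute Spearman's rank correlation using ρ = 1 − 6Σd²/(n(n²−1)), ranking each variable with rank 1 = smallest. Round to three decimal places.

Ranks of variable 1: 5, 2, 3, 1, 4
Ranks of variable 2: 4, 2, 1, 5, 3
d = r₁ − r₂: 1, 0, 2, -4, 1
d²: 1, 0, 4, 16, 1; Σd² = 22
ρ = 1 − 6·22/(5·24) = 1 − 132/120 = -0.100

-0.100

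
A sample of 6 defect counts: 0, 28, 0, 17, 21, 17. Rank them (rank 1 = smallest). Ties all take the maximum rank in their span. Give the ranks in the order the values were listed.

Sorted (ascending): 0, 0, 17, 17, 21, 28
The 2 values of 0 occupy positions 1–2 → each gets rank 2.
The 2 values of 17 occupy positions 3–4 → each gets rank 4.

2, 6, 2, 4, 5, 4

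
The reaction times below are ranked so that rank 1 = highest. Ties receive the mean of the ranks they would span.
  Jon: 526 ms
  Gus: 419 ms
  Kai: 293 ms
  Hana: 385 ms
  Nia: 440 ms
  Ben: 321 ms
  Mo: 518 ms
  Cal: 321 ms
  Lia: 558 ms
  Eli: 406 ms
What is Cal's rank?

Sorted (descending): 558, 526, 518, 440, 419, 406, 385, 321, 321, 293
The 2 values of 321 occupy positions 8–9 → average rank (8+9)/2 = 8.5.
Cal has value 321 ms → rank 8.5.

8.5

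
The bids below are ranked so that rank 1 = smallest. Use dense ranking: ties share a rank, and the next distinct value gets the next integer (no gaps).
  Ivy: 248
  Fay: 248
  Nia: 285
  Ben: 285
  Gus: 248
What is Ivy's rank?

Sorted (ascending): 248, 248, 248, 285, 285
The 3 values of 248 share dense rank 1.
The 2 values of 285 share dense rank 2.
Ivy has value 248 → rank 1.

1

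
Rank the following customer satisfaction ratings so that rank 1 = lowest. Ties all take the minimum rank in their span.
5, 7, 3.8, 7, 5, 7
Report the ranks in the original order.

2, 4, 1, 4, 2, 4

Sorted (ascending): 3.8, 5, 5, 7, 7, 7
The 2 values of 5 occupy positions 2–3 → each gets rank 2.
The 3 values of 7 occupy positions 4–6 → each gets rank 4.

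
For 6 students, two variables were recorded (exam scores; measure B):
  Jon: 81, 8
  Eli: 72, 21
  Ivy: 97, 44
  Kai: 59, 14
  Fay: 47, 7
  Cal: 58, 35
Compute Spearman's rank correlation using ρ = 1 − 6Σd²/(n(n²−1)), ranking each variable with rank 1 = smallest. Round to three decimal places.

0.486

Ranks of variable 1: 5, 4, 6, 3, 1, 2
Ranks of variable 2: 2, 4, 6, 3, 1, 5
d = r₁ − r₂: 3, 0, 0, 0, 0, -3
d²: 9, 0, 0, 0, 0, 9; Σd² = 18
ρ = 1 − 6·18/(6·35) = 1 − 108/210 = 0.486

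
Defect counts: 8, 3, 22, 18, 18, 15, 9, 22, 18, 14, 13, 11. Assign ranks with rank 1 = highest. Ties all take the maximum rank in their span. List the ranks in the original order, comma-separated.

Sorted (descending): 22, 22, 18, 18, 18, 15, 14, 13, 11, 9, 8, 3
The 2 values of 22 occupy positions 1–2 → each gets rank 2.
The 3 values of 18 occupy positions 3–5 → each gets rank 5.

11, 12, 2, 5, 5, 6, 10, 2, 5, 7, 8, 9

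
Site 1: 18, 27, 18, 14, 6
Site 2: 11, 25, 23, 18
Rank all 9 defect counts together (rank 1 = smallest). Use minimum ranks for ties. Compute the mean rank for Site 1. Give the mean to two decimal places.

4.20

Sorted (ascending): 6, 11, 14, 18, 18, 18, 23, 25, 27
The 3 values of 18 occupy positions 4–6 → each gets rank 4.
Site 1 values → pooled ranks: 18→4, 27→9, 18→4, 14→3, 6→1
Mean rank = (4 + 9 + 4 + 3 + 1) / 5 = 4.20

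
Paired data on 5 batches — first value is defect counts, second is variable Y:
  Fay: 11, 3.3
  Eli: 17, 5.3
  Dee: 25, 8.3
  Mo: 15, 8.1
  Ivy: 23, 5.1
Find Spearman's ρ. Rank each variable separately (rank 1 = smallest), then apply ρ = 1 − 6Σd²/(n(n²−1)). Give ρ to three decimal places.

0.600

Ranks of variable 1: 1, 3, 5, 2, 4
Ranks of variable 2: 1, 3, 5, 4, 2
d = r₁ − r₂: 0, 0, 0, -2, 2
d²: 0, 0, 0, 4, 4; Σd² = 8
ρ = 1 − 6·8/(5·24) = 1 − 48/120 = 0.600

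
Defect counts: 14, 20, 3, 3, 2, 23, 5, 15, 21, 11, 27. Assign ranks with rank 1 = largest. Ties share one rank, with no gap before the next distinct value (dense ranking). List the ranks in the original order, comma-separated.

Sorted (descending): 27, 23, 21, 20, 15, 14, 11, 5, 3, 3, 2
The 2 values of 3 share dense rank 9.
Remaining distinct values take the next consecutive integers.

6, 4, 9, 9, 10, 2, 8, 5, 3, 7, 1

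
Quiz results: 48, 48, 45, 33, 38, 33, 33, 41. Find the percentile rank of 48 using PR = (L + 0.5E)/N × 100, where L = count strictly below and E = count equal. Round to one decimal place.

N = 8.
Strictly below 48: 6. Equal to 48: 2.
PR = (6 + 0.5·2)/8 × 100 = 87.5

87.5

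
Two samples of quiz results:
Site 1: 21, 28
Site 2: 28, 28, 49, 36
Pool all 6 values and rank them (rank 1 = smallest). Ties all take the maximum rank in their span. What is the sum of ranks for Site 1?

Sorted (ascending): 21, 28, 28, 28, 36, 49
The 3 values of 28 occupy positions 2–4 → each gets rank 4.
Site 1 values → pooled ranks: 21→1, 28→4
Rank sum = 1 + 4 = 5

5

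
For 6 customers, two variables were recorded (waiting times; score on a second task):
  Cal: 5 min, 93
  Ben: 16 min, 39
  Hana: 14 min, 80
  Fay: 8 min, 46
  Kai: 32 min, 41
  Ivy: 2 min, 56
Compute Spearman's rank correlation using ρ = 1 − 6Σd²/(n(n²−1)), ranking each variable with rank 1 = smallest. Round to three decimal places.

Ranks of variable 1: 2, 5, 4, 3, 6, 1
Ranks of variable 2: 6, 1, 5, 3, 2, 4
d = r₁ − r₂: -4, 4, -1, 0, 4, -3
d²: 16, 16, 1, 0, 16, 9; Σd² = 58
ρ = 1 − 6·58/(6·35) = 1 − 348/210 = -0.657

-0.657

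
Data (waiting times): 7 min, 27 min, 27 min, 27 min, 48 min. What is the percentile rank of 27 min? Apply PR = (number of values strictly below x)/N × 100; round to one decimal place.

20.0

N = 5.
Strictly below 27: 1. Equal to 27: 3.
PR = 1/5 × 100 = 20.0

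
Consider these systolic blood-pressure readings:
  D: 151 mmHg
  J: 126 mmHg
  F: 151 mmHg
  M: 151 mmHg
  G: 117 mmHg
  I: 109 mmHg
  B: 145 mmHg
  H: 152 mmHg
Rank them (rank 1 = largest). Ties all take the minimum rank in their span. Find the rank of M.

2

Sorted (descending): 152, 151, 151, 151, 145, 126, 117, 109
The 3 values of 151 occupy positions 2–4 → each gets rank 2.
M has value 151 mmHg → rank 2.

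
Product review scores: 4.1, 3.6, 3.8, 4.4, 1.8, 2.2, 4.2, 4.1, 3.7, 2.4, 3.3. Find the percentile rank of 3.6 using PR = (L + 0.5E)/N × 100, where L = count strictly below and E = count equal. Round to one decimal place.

N = 11.
Strictly below 3.6: 4. Equal to 3.6: 1.
PR = (4 + 0.5·1)/11 × 100 = 40.9

40.9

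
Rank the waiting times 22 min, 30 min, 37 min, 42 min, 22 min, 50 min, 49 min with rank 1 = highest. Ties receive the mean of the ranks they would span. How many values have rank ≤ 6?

5

Sorted (descending): 50, 49, 42, 37, 30, 22, 22
The 2 values of 22 occupy positions 6–7 → average rank (6+7)/2 = 6.5.
Ranks ≤ 6: {1, 2, 3, 4, 5} → 5 values.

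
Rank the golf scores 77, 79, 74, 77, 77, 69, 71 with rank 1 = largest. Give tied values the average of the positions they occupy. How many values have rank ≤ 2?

1

Sorted (descending): 79, 77, 77, 77, 74, 71, 69
The 3 values of 77 occupy positions 2–4 → average rank 3.
Ranks ≤ 2: {1} → 1 value.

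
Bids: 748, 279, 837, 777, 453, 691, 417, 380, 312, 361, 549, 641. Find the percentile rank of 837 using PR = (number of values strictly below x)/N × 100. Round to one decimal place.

N = 12.
Strictly below 837: 11. Equal to 837: 1.
PR = 11/12 × 100 = 91.7

91.7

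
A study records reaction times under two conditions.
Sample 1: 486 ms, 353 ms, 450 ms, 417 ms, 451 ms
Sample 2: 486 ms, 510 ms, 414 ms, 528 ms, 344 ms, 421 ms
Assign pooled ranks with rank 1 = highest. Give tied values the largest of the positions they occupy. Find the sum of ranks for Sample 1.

33

Sorted (descending): 528, 510, 486, 486, 451, 450, 421, 417, 414, 353, 344
The 2 values of 486 occupy positions 3–4 → each gets rank 4.
Sample 1 values → pooled ranks: 486→4, 353→10, 450→6, 417→8, 451→5
Rank sum = 4 + 10 + 6 + 8 + 5 = 33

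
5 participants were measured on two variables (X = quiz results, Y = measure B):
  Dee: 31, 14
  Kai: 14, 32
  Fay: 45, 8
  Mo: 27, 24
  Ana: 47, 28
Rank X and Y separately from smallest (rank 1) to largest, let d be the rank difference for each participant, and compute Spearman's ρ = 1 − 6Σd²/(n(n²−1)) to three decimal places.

Ranks of variable 1: 3, 1, 4, 2, 5
Ranks of variable 2: 2, 5, 1, 3, 4
d = r₁ − r₂: 1, -4, 3, -1, 1
d²: 1, 16, 9, 1, 1; Σd² = 28
ρ = 1 − 6·28/(5·24) = 1 − 168/120 = -0.400

-0.400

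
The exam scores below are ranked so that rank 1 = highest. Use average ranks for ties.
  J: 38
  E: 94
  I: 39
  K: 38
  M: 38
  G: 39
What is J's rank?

Sorted (descending): 94, 39, 39, 38, 38, 38
The 2 values of 39 occupy positions 2–3 → average rank (2+3)/2 = 2.5.
The 3 values of 38 occupy positions 4–6 → average rank 5.
J has value 38 → rank 5.

5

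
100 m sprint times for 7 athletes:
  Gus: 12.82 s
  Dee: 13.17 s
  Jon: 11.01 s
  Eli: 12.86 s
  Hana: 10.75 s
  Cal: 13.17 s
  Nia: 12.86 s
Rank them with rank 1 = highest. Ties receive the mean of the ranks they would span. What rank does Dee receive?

1.5

Sorted (descending): 13.17, 13.17, 12.86, 12.86, 12.82, 11.01, 10.75
The 2 values of 13.17 occupy positions 1–2 → average rank (1+2)/2 = 1.5.
The 2 values of 12.86 occupy positions 3–4 → average rank (3+4)/2 = 3.5.
Dee has value 13.17 s → rank 1.5.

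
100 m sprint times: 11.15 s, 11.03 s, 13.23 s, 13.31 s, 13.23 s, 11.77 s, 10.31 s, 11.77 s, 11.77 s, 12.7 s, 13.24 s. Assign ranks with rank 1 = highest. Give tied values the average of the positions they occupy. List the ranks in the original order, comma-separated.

Sorted (descending): 13.31, 13.24, 13.23, 13.23, 12.7, 11.77, 11.77, 11.77, 11.15, 11.03, 10.31
The 2 values of 13.23 occupy positions 3–4 → average rank (3+4)/2 = 3.5.
The 3 values of 11.77 occupy positions 6–8 → average rank 7.

9, 10, 3.5, 1, 3.5, 7, 11, 7, 7, 5, 2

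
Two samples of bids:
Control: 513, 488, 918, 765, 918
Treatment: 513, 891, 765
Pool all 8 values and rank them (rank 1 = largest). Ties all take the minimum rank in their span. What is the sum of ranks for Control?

Sorted (descending): 918, 918, 891, 765, 765, 513, 513, 488
The 2 values of 918 occupy positions 1–2 → each gets rank 1.
The 2 values of 765 occupy positions 4–5 → each gets rank 4.
The 2 values of 513 occupy positions 6–7 → each gets rank 6.
Control values → pooled ranks: 513→6, 488→8, 918→1, 765→4, 918→1
Rank sum = 6 + 8 + 1 + 4 + 1 = 20

20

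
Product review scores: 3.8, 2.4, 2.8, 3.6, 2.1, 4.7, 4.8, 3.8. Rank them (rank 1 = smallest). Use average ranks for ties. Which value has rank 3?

2.8

Sorted (ascending): 2.1, 2.4, 2.8, 3.6, 3.8, 3.8, 4.7, 4.8
The 2 values of 3.8 occupy positions 5–6 → average rank (5+6)/2 = 5.5.
Rank 3 → value 2.8.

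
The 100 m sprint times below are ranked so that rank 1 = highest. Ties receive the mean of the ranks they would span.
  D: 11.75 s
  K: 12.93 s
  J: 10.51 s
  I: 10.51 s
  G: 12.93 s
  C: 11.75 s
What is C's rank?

3.5

Sorted (descending): 12.93, 12.93, 11.75, 11.75, 10.51, 10.51
The 2 values of 12.93 occupy positions 1–2 → average rank (1+2)/2 = 1.5.
The 2 values of 11.75 occupy positions 3–4 → average rank (3+4)/2 = 3.5.
The 2 values of 10.51 occupy positions 5–6 → average rank (5+6)/2 = 5.5.
C has value 11.75 s → rank 3.5.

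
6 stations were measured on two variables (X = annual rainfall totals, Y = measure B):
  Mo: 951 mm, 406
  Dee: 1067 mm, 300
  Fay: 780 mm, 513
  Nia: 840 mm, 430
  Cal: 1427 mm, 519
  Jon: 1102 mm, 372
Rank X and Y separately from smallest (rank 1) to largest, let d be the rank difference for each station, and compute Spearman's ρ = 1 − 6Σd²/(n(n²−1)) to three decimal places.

-0.086

Ranks of variable 1: 3, 4, 1, 2, 6, 5
Ranks of variable 2: 3, 1, 5, 4, 6, 2
d = r₁ − r₂: 0, 3, -4, -2, 0, 3
d²: 0, 9, 16, 4, 0, 9; Σd² = 38
ρ = 1 − 6·38/(6·35) = 1 − 228/210 = -0.086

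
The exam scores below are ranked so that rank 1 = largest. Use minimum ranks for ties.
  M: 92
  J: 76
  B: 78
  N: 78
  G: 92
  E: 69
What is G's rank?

Sorted (descending): 92, 92, 78, 78, 76, 69
The 2 values of 92 occupy positions 1–2 → each gets rank 1.
The 2 values of 78 occupy positions 3–4 → each gets rank 3.
G has value 92 → rank 1.

1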